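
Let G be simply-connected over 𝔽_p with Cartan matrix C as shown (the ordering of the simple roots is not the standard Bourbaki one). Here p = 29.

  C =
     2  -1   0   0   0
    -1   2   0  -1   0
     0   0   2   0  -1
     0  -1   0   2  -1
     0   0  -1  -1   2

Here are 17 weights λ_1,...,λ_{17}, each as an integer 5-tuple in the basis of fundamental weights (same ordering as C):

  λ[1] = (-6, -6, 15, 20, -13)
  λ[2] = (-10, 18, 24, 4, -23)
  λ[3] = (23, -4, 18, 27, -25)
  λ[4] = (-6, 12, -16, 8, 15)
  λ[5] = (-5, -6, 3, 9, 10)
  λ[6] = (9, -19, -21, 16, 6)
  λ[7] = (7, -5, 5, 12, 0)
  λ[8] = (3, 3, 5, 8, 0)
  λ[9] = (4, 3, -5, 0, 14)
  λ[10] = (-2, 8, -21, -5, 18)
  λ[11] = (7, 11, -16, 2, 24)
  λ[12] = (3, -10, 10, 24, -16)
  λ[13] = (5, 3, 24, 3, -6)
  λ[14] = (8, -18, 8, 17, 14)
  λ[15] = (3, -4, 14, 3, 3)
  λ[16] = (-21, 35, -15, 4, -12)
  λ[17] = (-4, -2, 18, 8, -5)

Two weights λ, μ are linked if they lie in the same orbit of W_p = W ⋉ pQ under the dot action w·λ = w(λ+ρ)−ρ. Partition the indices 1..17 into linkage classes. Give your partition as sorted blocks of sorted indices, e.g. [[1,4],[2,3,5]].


Cartan matrix: type A_5 (|W|=720); un-permuting the 5 rows.

W_29-reps of the 17 weights in Ā_29 (same 5-coord order as C):

  λ_1 → (5, 4, 4, 1, 11)
  λ_2 → (2, 7, 3, 10, 5)
  λ_3 → (1, 3, 15, 1, 4)
  λ_4 → (4, 4, 6, 9, 1)
  λ_5 → (5, 4, 4, 1, 11)
  λ_6 → (4, 4, 6, 9, 1)
  λ_7 → (4, 4, 6, 9, 1)
  λ_8 → (4, 4, 6, 9, 1)
  λ_9 → (5, 4, 4, 1, 11)
  λ_10 → (1, 3, 15, 1, 4)
  λ_11 → (11, 1, 4, 3, 6)
  λ_12 → (5, 4, 4, 1, 11)
  λ_13 → (1, 3, 15, 1, 4)
  λ_14 → (5, 4, 4, 1, 11)
  λ_15 → (1, 3, 15, 1, 4)
  λ_16 → (4, 4, 6, 9, 1)
  λ_17 → (1, 3, 15, 1, 4)

Partition of {1..17} into 5 W_29-dot-orbits:

[[1, 5, 9, 12, 14], [2], [3, 10, 13, 15, 17], [4, 6, 7, 8, 16], [11]]


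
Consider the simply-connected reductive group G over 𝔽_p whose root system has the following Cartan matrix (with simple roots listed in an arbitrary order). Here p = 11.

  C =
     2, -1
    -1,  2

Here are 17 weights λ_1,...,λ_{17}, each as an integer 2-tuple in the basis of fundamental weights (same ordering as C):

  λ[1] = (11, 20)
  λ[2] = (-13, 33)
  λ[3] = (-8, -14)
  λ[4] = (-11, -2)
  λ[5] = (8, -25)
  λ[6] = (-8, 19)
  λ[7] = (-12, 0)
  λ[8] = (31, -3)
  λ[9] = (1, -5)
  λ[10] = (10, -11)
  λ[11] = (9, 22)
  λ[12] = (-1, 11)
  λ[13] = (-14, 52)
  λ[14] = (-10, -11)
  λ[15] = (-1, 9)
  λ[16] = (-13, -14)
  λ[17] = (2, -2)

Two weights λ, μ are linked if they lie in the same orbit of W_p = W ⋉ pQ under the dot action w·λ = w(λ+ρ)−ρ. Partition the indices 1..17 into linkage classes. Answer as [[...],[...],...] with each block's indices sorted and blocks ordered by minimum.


Root system A_2: the 2×2 matrix C matches after relabeling.

Folding the 17 weights λ_j+ρ into Ā_11 (reps in the given 2-coord order):

  λ_1 → (1, 10)
  λ_2 → (0, 10)
  λ_3 → (2, 2)
  λ_4 → (1, 10)
  λ_5 → (2, 2)
  λ_6 → (2, 2)
  λ_7 → (1, 10)
  λ_8 → (2, 1)
  λ_9 → (2, 2)
  λ_10 → (1, 10)
  λ_11 → (0, 10)
  λ_12 → (1, 10)
  λ_13 → (2, 2)
  λ_14 → (2, 1)
  λ_15 → (0, 10)
  λ_16 → (2, 1)
  λ_17 → (2, 1)

These 17 weights hit 4 W_11-dot-orbits; sizes (5, 3, 5, 4):

[[1, 4, 7, 10, 12], [2, 11, 15], [3, 5, 6, 9, 13], [8, 14, 16, 17]]


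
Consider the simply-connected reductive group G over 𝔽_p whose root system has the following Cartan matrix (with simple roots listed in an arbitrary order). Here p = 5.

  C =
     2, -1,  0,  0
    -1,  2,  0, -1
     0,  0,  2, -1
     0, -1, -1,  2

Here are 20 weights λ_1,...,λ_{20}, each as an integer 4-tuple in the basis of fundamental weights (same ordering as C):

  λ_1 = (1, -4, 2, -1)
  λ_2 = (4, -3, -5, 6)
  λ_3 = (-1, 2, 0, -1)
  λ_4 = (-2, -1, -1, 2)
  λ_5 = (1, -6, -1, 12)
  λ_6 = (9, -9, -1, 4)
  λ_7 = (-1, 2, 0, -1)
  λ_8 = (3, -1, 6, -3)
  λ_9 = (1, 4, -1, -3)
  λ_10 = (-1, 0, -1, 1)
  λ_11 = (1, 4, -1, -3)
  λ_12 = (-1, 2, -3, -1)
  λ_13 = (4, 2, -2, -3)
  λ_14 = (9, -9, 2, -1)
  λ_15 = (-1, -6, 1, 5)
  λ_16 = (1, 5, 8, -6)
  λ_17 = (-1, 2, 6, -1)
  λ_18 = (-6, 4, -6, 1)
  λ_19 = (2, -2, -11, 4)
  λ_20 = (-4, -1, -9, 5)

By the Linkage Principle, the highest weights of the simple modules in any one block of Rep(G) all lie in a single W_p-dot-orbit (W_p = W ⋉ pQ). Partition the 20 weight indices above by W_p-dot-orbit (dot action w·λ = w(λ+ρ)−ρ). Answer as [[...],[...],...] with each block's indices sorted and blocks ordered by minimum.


Type A_4, rank 4, |W|=120; reorder rows/cols to standard.

λ_j+ρ reflected into Ā_5 (⟨·,θ^∨⟩≤5); 4-tuples as given:

    λ_1 → (0, 1, 0, 2)
    λ_2 → (2, 0, 1, 0)
    λ_3 → (0, 3, 1, 0)
    λ_4 → (0, 1, 0, 2)
    λ_5 → (0, 3, 0, 0)
    λ_6 → (3, 0, 0, 2)
    λ_7 → (0, 3, 1, 0)
    λ_8 → (2, 0, 1, 0)
    λ_9 → (0, 3, 0, 0)
    λ_10 → (0, 1, 0, 2)
    λ_11 → (0, 3, 0, 0)
    λ_12 → (0, 1, 0, 2)
    λ_13 → (2, 0, 1, 0)
    λ_14 → (0, 3, 0, 0)
    λ_15 → (2, 0, 1, 0)
    λ_16 → (0, 2, 0, 2)
    λ_17 → (3, 0, 0, 2)
    λ_18 → (0, 3, 0, 0)
    λ_19 → (2, 0, 1, 0)
    λ_20 → (0, 1, 0, 2)

Linkage partition of the 20 weights (6 classes, p=5):

[[1, 4, 10, 12, 20], [2, 8, 13, 15, 19], [3, 7], [5, 9, 11, 14, 18], [6, 17], [16]]


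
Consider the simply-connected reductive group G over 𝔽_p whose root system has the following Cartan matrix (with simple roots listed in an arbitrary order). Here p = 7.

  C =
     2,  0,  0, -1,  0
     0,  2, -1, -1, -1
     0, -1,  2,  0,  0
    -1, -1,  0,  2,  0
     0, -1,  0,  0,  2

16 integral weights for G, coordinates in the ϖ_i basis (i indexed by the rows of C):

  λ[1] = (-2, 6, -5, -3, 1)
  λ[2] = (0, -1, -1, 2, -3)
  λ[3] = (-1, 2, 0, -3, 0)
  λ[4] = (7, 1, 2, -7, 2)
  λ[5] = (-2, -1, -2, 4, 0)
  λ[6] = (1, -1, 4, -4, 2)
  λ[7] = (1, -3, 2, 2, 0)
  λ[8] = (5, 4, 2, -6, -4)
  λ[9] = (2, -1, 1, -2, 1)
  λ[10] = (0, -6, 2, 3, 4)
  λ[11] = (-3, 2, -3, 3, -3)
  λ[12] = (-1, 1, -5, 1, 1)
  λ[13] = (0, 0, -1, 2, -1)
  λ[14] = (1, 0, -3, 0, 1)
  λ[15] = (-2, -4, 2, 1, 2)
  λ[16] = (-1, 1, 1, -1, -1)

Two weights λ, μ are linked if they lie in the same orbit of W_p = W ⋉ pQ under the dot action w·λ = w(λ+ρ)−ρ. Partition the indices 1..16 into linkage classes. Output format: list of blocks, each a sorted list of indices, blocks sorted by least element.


C ↔ D_5 under row/col permutation; |W(D_5)| = 1920.

Alcove-folded reps (p=7, 16 weights, presented ϖ-order):

  λ_1 → (0, 2, 2, 0, 0) · λ_2 → (1, 0, 2, 1, 0) · λ_3 → (2, 1, 1, 0, 1) · λ_4 → (1, 1, 0, 1, 0) · λ_5 → (1, 1, 0, 1, 0) · λ_6 → (0, 2, 2, 0, 0) · λ_7 → (2, 1, 1, 0, 1) · λ_8 → (1, 1, 0, 1, 0) · λ_9 → (2, 1, 1, 0, 1) · λ_10 → (0, 2, 2, 0, 0) · λ_11 → (2, 1, 1, 0, 1) · λ_12 → (0, 2, 2, 0, 0) · λ_13 → (1, 1, 0, 1, 0) · λ_14 → (2, 1, 1, 0, 1) · λ_15 → (1, 1, 0, 1, 0) · λ_16 → (0, 2, 2, 0, 0)

Partition of {1..16} into 4 W_7-dot-orbits:

[[1, 6, 10, 12, 16], [2], [3, 7, 9, 11, 14], [4, 5, 8, 13, 15]]


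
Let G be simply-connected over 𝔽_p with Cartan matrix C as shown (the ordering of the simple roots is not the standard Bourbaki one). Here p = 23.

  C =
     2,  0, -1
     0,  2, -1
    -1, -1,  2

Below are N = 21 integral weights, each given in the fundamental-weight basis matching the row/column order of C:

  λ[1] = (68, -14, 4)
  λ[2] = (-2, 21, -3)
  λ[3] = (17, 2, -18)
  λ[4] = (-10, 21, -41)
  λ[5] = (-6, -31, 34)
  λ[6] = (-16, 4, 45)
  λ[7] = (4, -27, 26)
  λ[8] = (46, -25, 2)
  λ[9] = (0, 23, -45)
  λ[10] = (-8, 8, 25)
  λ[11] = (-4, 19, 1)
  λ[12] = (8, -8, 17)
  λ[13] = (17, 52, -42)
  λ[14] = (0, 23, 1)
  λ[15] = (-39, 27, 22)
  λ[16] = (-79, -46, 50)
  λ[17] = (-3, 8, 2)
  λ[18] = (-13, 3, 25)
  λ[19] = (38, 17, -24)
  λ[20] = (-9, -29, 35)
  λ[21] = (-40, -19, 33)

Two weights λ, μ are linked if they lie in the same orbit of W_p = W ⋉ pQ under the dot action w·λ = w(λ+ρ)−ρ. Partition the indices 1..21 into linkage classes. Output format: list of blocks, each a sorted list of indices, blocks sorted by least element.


Dynkin diagram of C (from the 4 off-diagonal −1 entries): A_3.

Alcove-folded reps (p=23, 21 weights, presented ϖ-order):

  [1] (0, 10, 5) · [2] (2, 19, 1) · [3] (1, 14, 3) · [4] (1, 14, 3) · [5] (0, 11, 7) · [6] (0, 10, 5) · [7] (1, 14, 3) · [8] (2, 19, 1) · [9] (2, 19, 1) · [10] (5, 3, 11) · [11] (2, 19, 1) · [12] (5, 3, 11) · [13] (0, 11, 7) · [14] (2, 19, 1) · [15] (0, 10, 5) · [16] (1, 14, 3) · [17] (2, 9, 1) · [18] (5, 3, 11) · [19] (0, 11, 7) · [20] (0, 10, 5) · [21] (0, 11, 7)

6 distinct reps among the 21 weights ⇒ 6 W_23-linkage classes:

[[1, 6, 15, 20], [2, 8, 9, 11, 14], [3, 4, 7, 16], [5, 13, 19, 21], [10, 12, 18], [17]]


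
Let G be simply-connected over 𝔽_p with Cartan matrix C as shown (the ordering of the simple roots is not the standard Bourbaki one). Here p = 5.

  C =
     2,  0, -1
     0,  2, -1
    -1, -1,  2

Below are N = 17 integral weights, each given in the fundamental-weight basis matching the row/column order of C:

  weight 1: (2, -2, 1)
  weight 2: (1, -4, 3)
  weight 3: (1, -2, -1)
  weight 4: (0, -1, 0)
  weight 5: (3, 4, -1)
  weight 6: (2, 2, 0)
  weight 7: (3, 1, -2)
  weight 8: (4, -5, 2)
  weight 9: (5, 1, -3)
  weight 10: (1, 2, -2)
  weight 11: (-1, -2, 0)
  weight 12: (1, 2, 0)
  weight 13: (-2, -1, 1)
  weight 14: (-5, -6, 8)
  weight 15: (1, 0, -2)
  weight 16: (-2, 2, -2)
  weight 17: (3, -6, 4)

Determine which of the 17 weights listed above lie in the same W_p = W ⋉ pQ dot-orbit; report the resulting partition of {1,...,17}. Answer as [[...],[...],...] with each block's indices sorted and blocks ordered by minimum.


A_3 Cartan matrix, 3 simple roots permuted; ρ=(1,1,1).

Each λ_j+ρ reduced to Ā_5; 3-tuples below use C's row order:

  λ_1+ρ ↦ (3, 1, 1) · λ_2+ρ ↦ (1, 2, 1) · λ_3+ρ ↦ (1, 0, 1) · λ_4+ρ ↦ (1, 0, 1) · λ_5+ρ ↦ (0, 1, 0) · λ_6+ρ ↦ (1, 1, 1) · λ_7+ρ ↦ (3, 1, 1) · λ_8+ρ ↦ (1, 0, 1) · λ_9+ρ ↦ (3, 1, 1) · λ_10+ρ ↦ (1, 2, 1) · λ_11+ρ ↦ (0, 1, 0) · λ_12+ρ ↦ (1, 2, 1) · λ_13+ρ ↦ (1, 0, 1) · λ_14+ρ ↦ (0, 1, 0) · λ_15+ρ ↦ (1, 0, 1) · λ_16+ρ ↦ (1, 1, 1) · λ_17+ρ ↦ (0, 1, 0)

Grouping the 17 weights by Ā_5-representative: 5 linkage classes.

[[1, 7, 9], [2, 10, 12], [3, 4, 8, 13, 15], [5, 11, 14, 17], [6, 16]]


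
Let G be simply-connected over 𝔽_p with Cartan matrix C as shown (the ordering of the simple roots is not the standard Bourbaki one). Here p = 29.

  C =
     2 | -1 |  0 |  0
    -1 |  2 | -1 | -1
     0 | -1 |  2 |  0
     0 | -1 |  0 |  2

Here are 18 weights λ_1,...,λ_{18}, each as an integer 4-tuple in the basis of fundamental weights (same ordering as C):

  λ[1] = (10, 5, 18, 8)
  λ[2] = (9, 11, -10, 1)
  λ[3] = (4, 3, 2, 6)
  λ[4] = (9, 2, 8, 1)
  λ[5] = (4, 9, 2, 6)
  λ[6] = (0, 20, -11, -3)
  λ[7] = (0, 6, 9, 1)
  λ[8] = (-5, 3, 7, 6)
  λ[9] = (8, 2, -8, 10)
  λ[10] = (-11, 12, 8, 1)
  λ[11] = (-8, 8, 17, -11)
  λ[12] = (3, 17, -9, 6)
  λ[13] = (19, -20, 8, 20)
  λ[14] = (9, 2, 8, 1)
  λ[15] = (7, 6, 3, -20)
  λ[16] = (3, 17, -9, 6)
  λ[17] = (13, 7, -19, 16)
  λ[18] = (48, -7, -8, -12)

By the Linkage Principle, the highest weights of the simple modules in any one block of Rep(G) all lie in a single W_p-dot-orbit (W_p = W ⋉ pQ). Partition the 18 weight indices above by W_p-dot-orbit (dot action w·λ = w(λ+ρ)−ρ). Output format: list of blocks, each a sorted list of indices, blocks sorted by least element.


D_4 Cartan matrix, 4 simple roots permuted; ρ=(1,1,1,1).

λ_j+ρ reflected into Ā_29 (⟨·,θ^∨⟩≤29); 4-tuples as given:

  1: (5, 4, 3, 7);  2: (10, 3, 9, 2);  3: (5, 4, 3, 7);  4: (10, 3, 9, 2);  5: (5, 4, 3, 7);  6: (1, 7, 10, 2);  7: (1, 7, 10, 2);  8: (4, 0, 8, 7);  9: (5, 4, 3, 7);  10: (10, 3, 9, 2);  11: (1, 7, 10, 2);  12: (4, 0, 8, 7);  13: (1, 7, 10, 2);  14: (10, 3, 9, 2);  15: (4, 0, 8, 7);  16: (4, 0, 8, 7);  17: (4, 0, 8, 7);  18: (5, 4, 3, 7)

Linkage partition of the 18 weights (4 classes, p=29):

[[1, 3, 5, 9, 18], [2, 4, 10, 14], [6, 7, 11, 13], [8, 12, 15, 16, 17]]


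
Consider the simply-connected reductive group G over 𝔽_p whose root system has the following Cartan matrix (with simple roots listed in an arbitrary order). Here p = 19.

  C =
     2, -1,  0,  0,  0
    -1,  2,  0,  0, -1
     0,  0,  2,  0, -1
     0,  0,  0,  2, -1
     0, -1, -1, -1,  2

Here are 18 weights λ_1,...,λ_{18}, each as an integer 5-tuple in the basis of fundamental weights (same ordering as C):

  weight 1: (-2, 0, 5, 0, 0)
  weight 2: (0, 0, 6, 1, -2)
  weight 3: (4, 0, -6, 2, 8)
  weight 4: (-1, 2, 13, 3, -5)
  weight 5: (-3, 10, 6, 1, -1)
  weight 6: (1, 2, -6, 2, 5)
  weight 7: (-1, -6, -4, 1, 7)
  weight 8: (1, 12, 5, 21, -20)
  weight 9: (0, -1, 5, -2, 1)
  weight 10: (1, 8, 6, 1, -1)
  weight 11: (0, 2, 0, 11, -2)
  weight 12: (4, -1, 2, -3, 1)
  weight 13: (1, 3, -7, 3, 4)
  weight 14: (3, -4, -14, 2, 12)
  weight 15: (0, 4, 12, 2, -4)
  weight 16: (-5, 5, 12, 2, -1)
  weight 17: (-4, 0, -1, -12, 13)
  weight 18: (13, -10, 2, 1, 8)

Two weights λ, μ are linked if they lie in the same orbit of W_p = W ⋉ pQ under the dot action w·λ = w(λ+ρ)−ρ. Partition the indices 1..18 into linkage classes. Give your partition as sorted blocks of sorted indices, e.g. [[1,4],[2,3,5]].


D_5 Cartan matrix, 5 simple roots permuted; ρ=(1,1,1,1,1).

λ_j+ρ reflected into Ā_19 (⟨·,θ^∨⟩≤19); 5-tuples as given:

  1: (1, 0, 6, 1, 1)
  2: (1, 0, 6, 1, 1)
  3: (2, 3, 5, 3, 1)
  4: (1, 0, 10, 0, 3)
  5: (1, 0, 6, 1, 1)
  6: (2, 3, 5, 3, 1)
  7: (5, 0, 3, 2, 0)
  8: (1, 0, 10, 0, 3)
  9: (1, 0, 6, 1, 1)
  10: (1, 0, 6, 1, 1)
  11: (1, 2, 0, 11, 1)
  12: (5, 0, 3, 2, 0)
  13: (2, 3, 5, 3, 1)
  14: (1, 0, 10, 0, 3)
  15: (1, 0, 10, 0, 3)
  16: (1, 0, 10, 0, 3)
  17: (1, 2, 0, 11, 1)
  18: (5, 0, 3, 2, 0)

5 distinct reps among the 18 weights ⇒ 5 W_19-linkage classes:

[[1, 2, 5, 9, 10], [3, 6, 13], [4, 8, 14, 15, 16], [7, 12, 18], [11, 17]]


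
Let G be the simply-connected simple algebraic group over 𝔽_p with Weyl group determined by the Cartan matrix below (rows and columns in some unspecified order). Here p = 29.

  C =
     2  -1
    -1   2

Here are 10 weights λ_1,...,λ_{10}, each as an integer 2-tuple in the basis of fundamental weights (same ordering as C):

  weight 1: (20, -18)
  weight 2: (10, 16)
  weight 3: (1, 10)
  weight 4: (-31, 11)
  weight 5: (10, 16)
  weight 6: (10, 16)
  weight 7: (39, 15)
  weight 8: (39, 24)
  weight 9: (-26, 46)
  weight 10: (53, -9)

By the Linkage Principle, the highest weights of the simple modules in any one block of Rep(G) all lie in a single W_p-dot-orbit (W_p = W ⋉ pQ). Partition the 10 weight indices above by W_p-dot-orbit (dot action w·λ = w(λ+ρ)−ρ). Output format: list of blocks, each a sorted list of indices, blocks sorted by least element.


C ↔ A_2 under row/col permutation; |W(A_2)| = 6.

Ā_29 reps of the 10 weights (A_2, coords as presented):

  [1] (4, 17);  [2] (11, 17);  [3] (2, 11);  [4] (11, 17);  [5] (11, 17);  [6] (11, 17);  [7] (2, 11);  [8] (7, 4);  [9] (7, 4);  [10] (4, 17)

The 10 indices split into 4 linkage classes (same alcove rep ⇔ same W_29-dot-orbit):

[[1, 10], [2, 4, 5, 6], [3, 7], [8, 9]]


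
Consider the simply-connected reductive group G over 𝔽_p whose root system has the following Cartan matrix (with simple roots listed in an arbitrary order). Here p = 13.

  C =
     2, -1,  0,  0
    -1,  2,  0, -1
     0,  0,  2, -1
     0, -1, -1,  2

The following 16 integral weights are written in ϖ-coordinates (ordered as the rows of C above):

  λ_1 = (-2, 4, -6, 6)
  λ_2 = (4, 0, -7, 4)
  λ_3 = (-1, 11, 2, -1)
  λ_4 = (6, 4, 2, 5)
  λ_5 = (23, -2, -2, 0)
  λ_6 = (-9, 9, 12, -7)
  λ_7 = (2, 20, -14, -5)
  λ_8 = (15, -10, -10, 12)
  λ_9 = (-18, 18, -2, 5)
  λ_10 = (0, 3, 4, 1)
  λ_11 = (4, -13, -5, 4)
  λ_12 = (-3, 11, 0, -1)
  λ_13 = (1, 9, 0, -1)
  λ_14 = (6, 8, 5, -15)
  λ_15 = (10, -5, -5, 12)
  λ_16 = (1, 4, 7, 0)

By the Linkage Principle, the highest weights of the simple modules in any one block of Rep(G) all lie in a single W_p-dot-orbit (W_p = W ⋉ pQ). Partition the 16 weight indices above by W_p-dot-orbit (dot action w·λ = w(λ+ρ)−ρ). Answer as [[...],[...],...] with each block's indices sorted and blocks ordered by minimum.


Type A_4, rank 4, |W|=120; reorder rows/cols to standard.

Each λ_j+ρ reduced to Ā_13; 4-tuples below use C's row order:

  λ_1+ρ ↦ (1, 4, 5, 2)
  λ_2+ρ ↦ (5, 0, 5, 1)
  λ_3+ρ ↦ (2, 10, 1, 0)
  λ_4+ρ ↦ (1, 4, 5, 1)
  λ_5+ρ ↦ (2, 10, 1, 0)
  λ_6+ρ ↦ (0, 4, 3, 2)
  λ_7+ρ ↦ (0, 4, 3, 2)
  λ_8+ρ ↦ (0, 4, 3, 2)
  λ_9+ρ ↦ (1, 4, 5, 2)
  λ_10+ρ ↦ (1, 4, 5, 2)
  λ_11+ρ ↦ (1, 4, 5, 2)
  λ_12+ρ ↦ (2, 10, 1, 0)
  λ_13+ρ ↦ (2, 10, 1, 0)
  λ_14+ρ ↦ (1, 4, 5, 1)
  λ_15+ρ ↦ (0, 4, 3, 2)
  λ_16+ρ ↦ (1, 4, 5, 1)

These 16 weights hit 5 W_13-dot-orbits; sizes (4, 1, 4, 3, 4):

[[1, 9, 10, 11], [2], [3, 5, 12, 13], [4, 14, 16], [6, 7, 8, 15]]


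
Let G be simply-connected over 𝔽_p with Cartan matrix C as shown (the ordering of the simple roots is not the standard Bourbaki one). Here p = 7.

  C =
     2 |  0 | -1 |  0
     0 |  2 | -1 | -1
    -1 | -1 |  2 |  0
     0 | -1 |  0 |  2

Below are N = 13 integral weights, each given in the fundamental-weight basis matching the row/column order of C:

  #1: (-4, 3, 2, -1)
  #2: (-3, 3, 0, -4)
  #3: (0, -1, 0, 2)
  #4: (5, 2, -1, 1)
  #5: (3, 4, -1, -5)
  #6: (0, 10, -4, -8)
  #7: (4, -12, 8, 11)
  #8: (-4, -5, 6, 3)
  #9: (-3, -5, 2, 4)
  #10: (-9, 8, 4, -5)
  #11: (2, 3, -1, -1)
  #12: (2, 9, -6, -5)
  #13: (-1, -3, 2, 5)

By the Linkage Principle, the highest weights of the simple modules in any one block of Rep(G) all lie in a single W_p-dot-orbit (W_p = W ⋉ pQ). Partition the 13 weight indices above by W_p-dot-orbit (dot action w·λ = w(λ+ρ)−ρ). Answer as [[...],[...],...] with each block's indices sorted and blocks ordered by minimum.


Root system A_4: the 4×4 matrix C matches after relabeling.

Ā_7 reps of the 13 weights (A_4, coords as presented):

  [1] (3, 4, 0, 0) · [2] (1, 0, 1, 3) · [3] (1, 0, 1, 3) · [4] (2, 1, 0, 2) · [5] (2, 1, 0, 2) · [6] (1, 0, 1, 3) · [7] (2, 1, 0, 2) · [8] (3, 4, 0, 0) · [9] (1, 1, 2, 1) · [10] (2, 1, 0, 2) · [11] (3, 4, 0, 0) · [12] (1, 1, 2, 1) · [13] (0, 2, 1, 4)

The 13 indices split into 5 linkage classes (same alcove rep ⇔ same W_7-dot-orbit):

[[1, 8, 11], [2, 3, 6], [4, 5, 7, 10], [9, 12], [13]]


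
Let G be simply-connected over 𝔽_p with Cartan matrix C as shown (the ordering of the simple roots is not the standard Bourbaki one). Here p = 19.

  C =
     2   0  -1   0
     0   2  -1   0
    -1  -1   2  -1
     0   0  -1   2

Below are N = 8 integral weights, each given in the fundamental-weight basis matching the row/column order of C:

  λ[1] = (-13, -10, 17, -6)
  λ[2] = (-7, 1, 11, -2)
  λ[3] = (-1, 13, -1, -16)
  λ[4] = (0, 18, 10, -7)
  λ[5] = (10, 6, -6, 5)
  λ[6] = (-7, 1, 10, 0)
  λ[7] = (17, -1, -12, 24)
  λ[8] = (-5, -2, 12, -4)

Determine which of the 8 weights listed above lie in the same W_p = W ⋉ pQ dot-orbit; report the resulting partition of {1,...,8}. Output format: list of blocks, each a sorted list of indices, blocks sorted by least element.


Root system D_4: the 4×4 matrix C matches after relabeling.

Alcove-folded reps (p=19, 8 weights, presented ϖ-order):

    λ_1 → (4, 1, 5, 3)
    λ_2 → (6, 2, 5, 1)
    λ_3 → (14, 0, 0, 1)
    λ_4 → (6, 2, 5, 1)
    λ_5 → (6, 2, 5, 1)
    λ_6 → (6, 2, 5, 1)
    λ_7 → (6, 2, 5, 1)
    λ_8 → (4, 1, 5, 3)

These 8 weights hit 3 W_19-dot-orbits; sizes (2, 5, 1):

[[1, 8], [2, 4, 5, 6, 7], [3]]


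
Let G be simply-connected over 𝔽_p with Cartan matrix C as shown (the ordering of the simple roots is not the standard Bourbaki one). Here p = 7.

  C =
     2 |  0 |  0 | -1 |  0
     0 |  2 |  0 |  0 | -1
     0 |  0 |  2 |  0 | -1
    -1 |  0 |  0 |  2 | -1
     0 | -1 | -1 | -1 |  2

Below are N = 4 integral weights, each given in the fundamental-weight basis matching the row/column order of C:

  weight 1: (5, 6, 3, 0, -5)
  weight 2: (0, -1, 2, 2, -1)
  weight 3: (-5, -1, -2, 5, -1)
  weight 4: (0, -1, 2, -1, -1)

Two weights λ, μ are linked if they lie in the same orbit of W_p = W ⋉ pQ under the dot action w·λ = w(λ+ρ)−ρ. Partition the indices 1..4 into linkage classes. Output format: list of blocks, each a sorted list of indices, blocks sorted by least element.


Root system D_5: the 5×5 matrix C matches after relabeling.

Alcove-folded reps (p=7, 4 weights, presented ϖ-order):

  λ_1+ρ ↦ (1, 0, 3, 0, 0)
  λ_2+ρ ↦ (1, 0, 3, 0, 0)
  λ_3+ρ ↦ (4, 1, 0, 1, 0)
  λ_4+ρ ↦ (1, 0, 3, 0, 0)

The 4 indices split into 2 linkage classes (same alcove rep ⇔ same W_7-dot-orbit):

[[1, 2, 4], [3]]


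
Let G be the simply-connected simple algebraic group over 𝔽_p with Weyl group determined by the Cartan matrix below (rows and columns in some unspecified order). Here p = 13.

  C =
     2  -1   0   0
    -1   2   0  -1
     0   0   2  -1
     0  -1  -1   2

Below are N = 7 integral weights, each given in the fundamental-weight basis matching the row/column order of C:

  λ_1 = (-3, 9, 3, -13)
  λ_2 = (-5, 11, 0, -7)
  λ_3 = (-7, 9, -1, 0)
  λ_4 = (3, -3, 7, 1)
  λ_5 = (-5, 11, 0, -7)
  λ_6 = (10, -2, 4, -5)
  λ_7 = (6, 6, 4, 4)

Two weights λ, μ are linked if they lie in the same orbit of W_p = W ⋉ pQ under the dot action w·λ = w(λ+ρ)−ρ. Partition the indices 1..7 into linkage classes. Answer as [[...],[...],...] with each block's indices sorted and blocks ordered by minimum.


C ↔ A_4 under row/col permutation; |W(A_4)| = 120.

Folding the 7 weights λ_j+ρ into Ā_13 (reps in the given 4-coord order):

  [1] (2, 2, 8, 0) · [2] (4, 2, 5, 1) · [3] (6, 4, 0, 1) · [4] (2, 2, 8, 0) · [5] (4, 2, 5, 1) · [6] (6, 4, 0, 1) · [7] (4, 2, 5, 1)

These 7 weights hit 3 W_13-dot-orbits; sizes (2, 3, 2):

[[1, 4], [2, 5, 7], [3, 6]]


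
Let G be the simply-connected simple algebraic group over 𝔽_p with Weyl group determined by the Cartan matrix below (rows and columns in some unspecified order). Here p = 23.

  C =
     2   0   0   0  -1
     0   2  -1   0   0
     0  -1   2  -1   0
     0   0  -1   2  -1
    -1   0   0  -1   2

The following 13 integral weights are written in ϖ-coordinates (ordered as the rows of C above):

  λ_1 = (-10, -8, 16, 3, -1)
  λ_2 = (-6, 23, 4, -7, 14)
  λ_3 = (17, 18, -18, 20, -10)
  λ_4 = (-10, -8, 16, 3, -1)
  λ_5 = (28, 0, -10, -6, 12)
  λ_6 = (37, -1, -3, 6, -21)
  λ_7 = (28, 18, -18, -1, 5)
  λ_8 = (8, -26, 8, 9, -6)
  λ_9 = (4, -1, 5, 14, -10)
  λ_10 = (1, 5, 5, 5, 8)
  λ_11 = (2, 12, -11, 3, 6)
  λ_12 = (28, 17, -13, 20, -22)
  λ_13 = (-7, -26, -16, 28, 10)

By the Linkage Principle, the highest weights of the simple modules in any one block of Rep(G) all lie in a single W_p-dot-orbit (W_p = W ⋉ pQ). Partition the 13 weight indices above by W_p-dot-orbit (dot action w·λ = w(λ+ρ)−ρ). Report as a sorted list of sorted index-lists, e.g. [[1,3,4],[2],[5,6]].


A_5 Cartan matrix, 5 simple roots permuted; ρ=(1,1,1,1,1).

λ_j+ρ reflected into Ā_23 (⟨·,θ^∨⟩≤23); 5-tuples as given:

    1: (0, 7, 5, 5, 4)
    2: (4, 8, 0, 1, 5)
    3: (0, 7, 5, 5, 4)
    4: (0, 7, 5, 5, 4)
    5: (4, 8, 0, 1, 5)
    6: (3, 2, 0, 0, 5)
    7: (4, 0, 6, 6, 5)
    8: (0, 7, 5, 5, 4)
    9: (4, 0, 6, 6, 5)
    10: (4, 0, 6, 6, 5)
    11: (3, 3, 4, 6, 1)
    12: (4, 0, 6, 6, 5)
    13: (4, 0, 6, 6, 5)

These 13 weights hit 5 W_23-dot-orbits; sizes (4, 2, 1, 5, 1):

[[1, 3, 4, 8], [2, 5], [6], [7, 9, 10, 12, 13], [11]]


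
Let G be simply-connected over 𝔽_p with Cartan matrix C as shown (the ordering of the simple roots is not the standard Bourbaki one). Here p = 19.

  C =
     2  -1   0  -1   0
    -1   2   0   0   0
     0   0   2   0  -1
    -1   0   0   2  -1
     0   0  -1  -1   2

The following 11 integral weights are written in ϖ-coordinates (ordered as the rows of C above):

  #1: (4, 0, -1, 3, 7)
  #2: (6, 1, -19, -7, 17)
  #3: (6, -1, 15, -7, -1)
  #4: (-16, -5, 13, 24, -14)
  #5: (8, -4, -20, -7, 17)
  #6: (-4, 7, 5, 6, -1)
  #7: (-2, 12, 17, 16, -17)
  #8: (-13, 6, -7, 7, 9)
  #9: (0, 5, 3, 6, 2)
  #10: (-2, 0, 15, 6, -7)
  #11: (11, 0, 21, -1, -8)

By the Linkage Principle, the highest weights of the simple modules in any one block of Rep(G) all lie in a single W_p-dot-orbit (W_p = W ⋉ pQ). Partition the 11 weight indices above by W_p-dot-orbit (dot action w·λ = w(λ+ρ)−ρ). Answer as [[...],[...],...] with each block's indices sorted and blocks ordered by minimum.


Root system A_5: the 5×5 matrix C matches after relabeling.

W_19-reps of the 11 weights in Ā_19 (same 5-coord order as C):

    λ_1+ρ ↦ (5, 1, 0, 4, 8)
    λ_2+ρ ↦ (1, 0, 10, 0, 6)
    λ_3+ρ ↦ (1, 0, 10, 0, 6)
    λ_4+ρ ↦ (3, 5, 6, 4, 0)
    λ_5+ρ ↦ (1, 0, 10, 0, 6)
    λ_6+ρ ↦ (3, 5, 6, 4, 0)
    λ_7+ρ ↦ (1, 0, 10, 0, 6)
    λ_8+ρ ↦ (3, 5, 6, 4, 0)
    λ_9+ρ ↦ (1, 4, 2, 7, 3)
    λ_10+ρ ↦ (1, 0, 10, 0, 6)
    λ_11+ρ ↦ (3, 5, 6, 4, 0)

Linkage partition of the 11 weights (4 classes, p=19):

[[1], [2, 3, 5, 7, 10], [4, 6, 8, 11], [9]]


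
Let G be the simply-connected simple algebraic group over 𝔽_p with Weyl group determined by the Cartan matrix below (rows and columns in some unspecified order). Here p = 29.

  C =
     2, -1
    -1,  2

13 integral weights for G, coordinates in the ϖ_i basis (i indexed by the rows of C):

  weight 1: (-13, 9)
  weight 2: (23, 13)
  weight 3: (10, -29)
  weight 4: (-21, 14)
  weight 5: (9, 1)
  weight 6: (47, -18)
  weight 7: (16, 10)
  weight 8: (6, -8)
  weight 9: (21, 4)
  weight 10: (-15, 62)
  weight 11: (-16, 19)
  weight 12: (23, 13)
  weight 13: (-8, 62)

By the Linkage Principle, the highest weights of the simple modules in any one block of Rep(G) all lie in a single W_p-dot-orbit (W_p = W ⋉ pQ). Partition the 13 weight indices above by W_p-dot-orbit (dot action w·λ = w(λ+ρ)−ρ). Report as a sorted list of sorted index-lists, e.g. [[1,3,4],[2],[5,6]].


Type A_2, rank 2, |W|=6; reorder rows/cols to standard.

Ā_29 reps of the 13 weights (A_2, coords as presented):

  λ_1+ρ ↦ (10, 2)
  λ_2+ρ ↦ (15, 5)
  λ_3+ρ ↦ (17, 11)
  λ_4+ρ ↦ (15, 5)
  λ_5+ρ ↦ (10, 2)
  λ_6+ρ ↦ (10, 2)
  λ_7+ρ ↦ (17, 11)
  λ_8+ρ ↦ (0, 7)
  λ_9+ρ ↦ (22, 5)
  λ_10+ρ ↦ (15, 5)
  λ_11+ρ ↦ (15, 5)
  λ_12+ρ ↦ (15, 5)
  λ_13+ρ ↦ (22, 5)

The 13 indices split into 5 linkage classes (same alcove rep ⇔ same W_29-dot-orbit):

[[1, 5, 6], [2, 4, 10, 11, 12], [3, 7], [8], [9, 13]]


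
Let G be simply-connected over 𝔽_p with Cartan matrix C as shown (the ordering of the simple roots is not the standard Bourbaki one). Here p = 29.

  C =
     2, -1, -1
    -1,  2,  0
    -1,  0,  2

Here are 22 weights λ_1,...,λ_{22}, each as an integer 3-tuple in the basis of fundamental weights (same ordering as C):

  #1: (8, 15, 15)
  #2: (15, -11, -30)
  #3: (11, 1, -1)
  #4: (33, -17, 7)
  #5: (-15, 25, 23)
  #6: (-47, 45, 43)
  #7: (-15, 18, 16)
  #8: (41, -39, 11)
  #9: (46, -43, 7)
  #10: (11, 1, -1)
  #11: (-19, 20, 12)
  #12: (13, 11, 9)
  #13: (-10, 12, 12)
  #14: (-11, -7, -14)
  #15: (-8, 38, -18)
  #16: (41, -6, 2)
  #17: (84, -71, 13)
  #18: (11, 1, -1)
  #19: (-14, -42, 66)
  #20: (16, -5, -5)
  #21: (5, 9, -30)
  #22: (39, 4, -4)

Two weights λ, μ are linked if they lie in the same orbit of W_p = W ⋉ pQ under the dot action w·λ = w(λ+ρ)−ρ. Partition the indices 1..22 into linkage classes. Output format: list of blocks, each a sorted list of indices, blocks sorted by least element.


Cartan matrix: type A_3 (|W|=24); un-permuting the 3 rows.

Each λ_j+ρ reduced to Ā_29; 3-tuples below use C's row order:

    [1] (9, 4, 4)
    [2] (10, 13, 6)
    [3] (12, 2, 0)
    [4] (13, 3, 5)
    [5] (14, 5, 3)
    [6] (12, 2, 0)
    [7] (14, 5, 3)
    [8] (9, 4, 4)
    [9] (13, 3, 5)
    [10] (12, 2, 0)
    [11] (13, 3, 5)
    [12] (14, 5, 3)
    [13] (9, 4, 4)
    [14] (10, 13, 6)
    [15] (14, 5, 3)
    [16] (13, 3, 5)
    [17] (12, 2, 0)
    [18] (12, 2, 0)
    [19] (9, 4, 4)
    [20] (9, 4, 4)
    [21] (10, 13, 6)
    [22] (13, 3, 5)

These 22 weights hit 5 W_29-dot-orbits; sizes (5, 3, 5, 5, 4):

[[1, 8, 13, 19, 20], [2, 14, 21], [3, 6, 10, 17, 18], [4, 9, 11, 16, 22], [5, 7, 12, 15]]


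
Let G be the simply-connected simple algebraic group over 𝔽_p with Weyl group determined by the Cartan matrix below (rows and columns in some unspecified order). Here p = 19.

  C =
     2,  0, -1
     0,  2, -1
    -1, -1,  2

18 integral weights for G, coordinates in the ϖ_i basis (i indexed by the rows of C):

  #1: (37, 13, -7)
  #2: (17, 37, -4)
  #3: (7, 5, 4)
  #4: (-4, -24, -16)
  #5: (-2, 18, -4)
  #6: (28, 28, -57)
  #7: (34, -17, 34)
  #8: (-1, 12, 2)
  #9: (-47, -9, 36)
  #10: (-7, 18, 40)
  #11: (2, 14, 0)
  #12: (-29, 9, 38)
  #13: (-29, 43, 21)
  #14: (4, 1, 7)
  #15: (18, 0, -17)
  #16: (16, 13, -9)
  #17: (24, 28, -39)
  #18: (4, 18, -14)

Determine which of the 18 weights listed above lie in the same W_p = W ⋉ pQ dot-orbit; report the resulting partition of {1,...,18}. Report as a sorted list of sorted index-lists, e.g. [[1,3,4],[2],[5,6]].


A_3 Cartan matrix, 3 simple roots permuted; ρ=(1,1,1).

λ_j+ρ reflected into Ā_19 (⟨·,θ^∨⟩≤19); 3-tuples as given:

  [1] (8, 6, 5) · [2] (3, 15, 1) · [3] (8, 6, 5) · [4] (3, 15, 1) · [5] (3, 15, 1) · [6] (8, 8, 2) · [7] (0, 13, 3) · [8] (0, 13, 3) · [9] (8, 8, 2) · [10] (0, 13, 3) · [11] (3, 15, 1) · [12] (8, 8, 2) · [13] (6, 10, 0) · [14] (5, 2, 8) · [15] (3, 15, 1) · [16] (5, 2, 8) · [17] (6, 10, 0) · [18] (8, 6, 5)

The 18 indices split into 6 linkage classes (same alcove rep ⇔ same W_19-dot-orbit):

[[1, 3, 18], [2, 4, 5, 11, 15], [6, 9, 12], [7, 8, 10], [13, 17], [14, 16]]


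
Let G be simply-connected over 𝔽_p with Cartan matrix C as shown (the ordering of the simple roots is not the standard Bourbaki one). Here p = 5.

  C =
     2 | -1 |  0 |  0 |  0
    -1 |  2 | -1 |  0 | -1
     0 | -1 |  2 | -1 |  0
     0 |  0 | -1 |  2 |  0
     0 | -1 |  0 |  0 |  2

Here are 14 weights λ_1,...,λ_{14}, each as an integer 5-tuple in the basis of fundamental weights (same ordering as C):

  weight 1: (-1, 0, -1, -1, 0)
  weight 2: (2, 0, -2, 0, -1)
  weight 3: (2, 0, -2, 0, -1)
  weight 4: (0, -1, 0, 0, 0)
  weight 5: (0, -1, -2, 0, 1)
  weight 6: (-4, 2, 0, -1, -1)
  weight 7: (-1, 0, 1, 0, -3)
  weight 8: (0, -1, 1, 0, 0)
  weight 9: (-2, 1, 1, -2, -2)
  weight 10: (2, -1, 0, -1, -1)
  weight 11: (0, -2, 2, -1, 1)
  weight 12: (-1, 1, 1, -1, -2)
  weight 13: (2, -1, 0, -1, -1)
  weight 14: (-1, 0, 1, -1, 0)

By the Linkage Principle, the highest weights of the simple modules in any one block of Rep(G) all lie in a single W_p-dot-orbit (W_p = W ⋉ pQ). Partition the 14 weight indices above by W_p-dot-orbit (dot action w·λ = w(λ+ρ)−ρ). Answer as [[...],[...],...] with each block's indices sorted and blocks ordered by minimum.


Dynkin diagram of C (from the 8 off-diagonal −1 entries): D_5.

λ_j+ρ reflected into Ā_5 (⟨·,θ^∨⟩≤5); 5-tuples as given:

  1: (0, 1, 0, 0, 1)
  2: (3, 0, 1, 0, 0)
  3: (3, 0, 1, 0, 0)
  4: (1, 0, 1, 1, 1)
  5: (0, 1, 0, 0, 1)
  6: (3, 0, 1, 0, 0)
  7: (1, 0, 1, 1, 1)
  8: (1, 0, 0, 1, 1)
  9: (1, 0, 1, 1, 1)
  10: (3, 0, 1, 0, 0)
  11: (0, 1, 0, 0, 1)
  12: (0, 1, 0, 0, 1)
  13: (3, 0, 1, 0, 0)
  14: (0, 1, 0, 0, 1)

Grouping the 14 weights by Ā_5-representative: 4 linkage classes.

[[1, 5, 11, 12, 14], [2, 3, 6, 10, 13], [4, 7, 9], [8]]


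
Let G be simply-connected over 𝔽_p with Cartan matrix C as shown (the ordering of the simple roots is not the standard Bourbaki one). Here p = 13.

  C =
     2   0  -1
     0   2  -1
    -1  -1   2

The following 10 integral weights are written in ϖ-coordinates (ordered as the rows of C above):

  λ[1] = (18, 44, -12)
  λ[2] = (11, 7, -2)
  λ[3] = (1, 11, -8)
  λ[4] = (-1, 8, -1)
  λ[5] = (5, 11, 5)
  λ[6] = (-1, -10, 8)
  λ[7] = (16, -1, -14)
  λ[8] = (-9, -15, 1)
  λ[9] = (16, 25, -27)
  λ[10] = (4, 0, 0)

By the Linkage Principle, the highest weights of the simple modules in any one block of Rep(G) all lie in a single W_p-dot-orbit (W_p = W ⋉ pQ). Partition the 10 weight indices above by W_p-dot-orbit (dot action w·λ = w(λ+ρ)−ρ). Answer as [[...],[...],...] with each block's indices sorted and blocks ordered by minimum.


A_3 Cartan matrix, 3 simple roots permuted; ρ=(1,1,1).

Alcove-folded reps (p=13, 10 weights, presented ϖ-order):

  1: (5, 5, 2);  2: (5, 1, 1);  3: (5, 5, 2);  4: (0, 9, 0);  5: (5, 1, 1);  6: (0, 9, 0);  7: (0, 9, 0);  8: (5, 1, 1);  9: (0, 9, 0);  10: (5, 1, 1)

Grouping the 10 weights by Ā_13-representative: 3 linkage classes.

[[1, 3], [2, 5, 8, 10], [4, 6, 7, 9]]


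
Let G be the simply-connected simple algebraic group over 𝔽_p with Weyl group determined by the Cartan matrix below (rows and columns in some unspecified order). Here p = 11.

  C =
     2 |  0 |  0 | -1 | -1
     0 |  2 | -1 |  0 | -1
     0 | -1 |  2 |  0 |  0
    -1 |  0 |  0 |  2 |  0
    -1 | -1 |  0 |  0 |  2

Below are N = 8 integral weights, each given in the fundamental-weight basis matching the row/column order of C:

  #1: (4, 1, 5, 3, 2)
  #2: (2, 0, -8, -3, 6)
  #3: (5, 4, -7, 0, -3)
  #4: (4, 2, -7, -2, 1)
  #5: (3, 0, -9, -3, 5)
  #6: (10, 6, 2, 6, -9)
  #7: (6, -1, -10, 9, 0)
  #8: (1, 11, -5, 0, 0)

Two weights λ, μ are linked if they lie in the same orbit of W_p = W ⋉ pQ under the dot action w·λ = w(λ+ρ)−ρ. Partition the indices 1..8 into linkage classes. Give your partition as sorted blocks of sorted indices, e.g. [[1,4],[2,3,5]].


Dynkin diagram of C (from the 8 off-diagonal −1 entries): A_5.

Ā_11 reps of the 8 weights (A_5, coords as presented):

  [1] (0, 1, 2, 5, 2) · [2] (1, 6, 1, 2, 1) · [3] (3, 2, 3, 1, 1) · [4] (3, 2, 3, 1, 1) · [5] (1, 6, 1, 2, 1) · [6] (1, 6, 1, 2, 1) · [7] (1, 6, 1, 2, 1) · [8] (1, 6, 1, 2, 1)

Grouping the 8 weights by Ā_11-representative: 3 linkage classes.

[[1], [2, 5, 6, 7, 8], [3, 4]]


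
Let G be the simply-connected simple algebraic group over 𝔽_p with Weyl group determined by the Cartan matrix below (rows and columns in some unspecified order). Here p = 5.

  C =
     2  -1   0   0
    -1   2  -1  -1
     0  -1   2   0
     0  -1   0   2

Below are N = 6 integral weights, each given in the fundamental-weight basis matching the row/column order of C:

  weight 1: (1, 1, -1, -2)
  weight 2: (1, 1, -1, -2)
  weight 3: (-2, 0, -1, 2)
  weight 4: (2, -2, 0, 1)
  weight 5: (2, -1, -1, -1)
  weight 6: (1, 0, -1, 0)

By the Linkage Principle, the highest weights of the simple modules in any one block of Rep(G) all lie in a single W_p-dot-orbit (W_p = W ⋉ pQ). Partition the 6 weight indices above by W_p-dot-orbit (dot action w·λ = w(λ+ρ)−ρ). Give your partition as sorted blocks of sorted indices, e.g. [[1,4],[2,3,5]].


Root system D_4: the 4×4 matrix C matches after relabeling.

Alcove-folded reps (p=5, 6 weights, presented ϖ-order):

  [1] (2, 1, 0, 1) · [2] (2, 1, 0, 1) · [3] (1, 0, 0, 3) · [4] (2, 1, 0, 1) · [5] (3, 0, 0, 0) · [6] (2, 1, 0, 1)

Partition of {1..6} into 3 W_5-dot-orbits:

[[1, 2, 4, 6], [3], [5]]


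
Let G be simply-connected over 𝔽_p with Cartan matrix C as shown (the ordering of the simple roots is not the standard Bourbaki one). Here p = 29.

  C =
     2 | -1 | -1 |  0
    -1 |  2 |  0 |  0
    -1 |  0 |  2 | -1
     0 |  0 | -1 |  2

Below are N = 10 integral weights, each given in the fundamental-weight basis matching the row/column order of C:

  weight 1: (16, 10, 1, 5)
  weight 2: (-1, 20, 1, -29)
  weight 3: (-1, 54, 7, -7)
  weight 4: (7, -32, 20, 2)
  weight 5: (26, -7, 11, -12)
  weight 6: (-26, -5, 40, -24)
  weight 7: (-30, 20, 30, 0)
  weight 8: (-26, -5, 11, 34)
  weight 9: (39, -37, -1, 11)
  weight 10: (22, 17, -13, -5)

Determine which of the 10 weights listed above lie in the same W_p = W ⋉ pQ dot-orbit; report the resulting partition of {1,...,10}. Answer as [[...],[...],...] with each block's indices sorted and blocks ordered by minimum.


Type A_4, rank 4, |W|=120; reorder rows/cols to standard.

Ā_29 reps of the 10 weights (A_4, coords as presented):

  [1] (17, 4, 1, 1);  [2] (21, 5, 0, 2);  [3] (21, 5, 0, 2);  [4] (21, 5, 0, 2);  [5] (17, 4, 1, 1);  [6] (7, 6, 4, 0);  [7] (21, 5, 0, 2);  [8] (7, 6, 4, 0);  [9] (7, 6, 4, 0);  [10] (7, 6, 4, 0)

Partition of {1..10} into 3 W_29-dot-orbits:

[[1, 5], [2, 3, 4, 7], [6, 8, 9, 10]]


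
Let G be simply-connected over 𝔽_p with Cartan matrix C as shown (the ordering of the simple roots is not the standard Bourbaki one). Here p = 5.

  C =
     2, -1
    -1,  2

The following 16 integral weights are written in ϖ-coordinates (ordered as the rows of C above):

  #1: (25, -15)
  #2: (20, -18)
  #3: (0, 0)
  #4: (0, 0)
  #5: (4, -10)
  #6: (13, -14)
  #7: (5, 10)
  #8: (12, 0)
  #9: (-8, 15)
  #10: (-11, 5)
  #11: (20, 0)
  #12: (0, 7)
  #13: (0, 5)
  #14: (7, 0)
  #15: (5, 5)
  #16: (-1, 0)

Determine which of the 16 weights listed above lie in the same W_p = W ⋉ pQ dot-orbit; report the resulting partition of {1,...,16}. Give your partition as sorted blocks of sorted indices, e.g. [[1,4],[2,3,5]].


Type A_2, rank 2, |W|=6; reorder rows/cols to standard.

λ_j+ρ reflected into Ā_5 (⟨·,θ^∨⟩≤5); 2-tuples as given:

  λ_1 → (1, 3) · λ_2 → (3, 1) · λ_3 → (1, 1) · λ_4 → (1, 1) · λ_5 → (0, 1) · λ_6 → (1, 1) · λ_7 → (1, 3) · λ_8 → (1, 1) · λ_9 → (1, 3) · λ_10 → (0, 1) · λ_11 → (3, 1) · λ_12 → (3, 1) · λ_13 → (1, 3) · λ_14 → (1, 3) · λ_15 → (1, 1) · λ_16 → (0, 1)

Grouping the 16 weights by Ā_5-representative: 4 linkage classes.

[[1, 7, 9, 13, 14], [2, 11, 12], [3, 4, 6, 8, 15], [5, 10, 16]]


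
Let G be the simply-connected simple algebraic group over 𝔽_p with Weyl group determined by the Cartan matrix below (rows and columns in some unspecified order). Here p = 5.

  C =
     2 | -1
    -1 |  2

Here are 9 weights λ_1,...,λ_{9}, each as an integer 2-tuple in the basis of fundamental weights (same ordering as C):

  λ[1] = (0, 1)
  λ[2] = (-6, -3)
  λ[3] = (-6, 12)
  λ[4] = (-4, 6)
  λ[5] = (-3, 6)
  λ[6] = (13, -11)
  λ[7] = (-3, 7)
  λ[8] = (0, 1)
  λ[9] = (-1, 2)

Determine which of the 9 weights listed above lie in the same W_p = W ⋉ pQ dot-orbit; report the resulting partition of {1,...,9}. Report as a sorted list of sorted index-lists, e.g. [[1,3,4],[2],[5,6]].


A_2 Cartan matrix, 2 simple roots permuted; ρ=(1,1).

Folding the 9 weights λ_j+ρ into Ā_5 (reps in the given 2-coord order):

    λ_1 → (1, 2)
    λ_2 → (0, 3)
    λ_3 → (0, 3)
    λ_4 → (1, 2)
    λ_5 → (0, 3)
    λ_6 → (1, 4)
    λ_7 → (1, 2)
    λ_8 → (1, 2)
    λ_9 → (0, 3)

Grouping the 9 weights by Ā_5-representative: 3 linkage classes.

[[1, 4, 7, 8], [2, 3, 5, 9], [6]]


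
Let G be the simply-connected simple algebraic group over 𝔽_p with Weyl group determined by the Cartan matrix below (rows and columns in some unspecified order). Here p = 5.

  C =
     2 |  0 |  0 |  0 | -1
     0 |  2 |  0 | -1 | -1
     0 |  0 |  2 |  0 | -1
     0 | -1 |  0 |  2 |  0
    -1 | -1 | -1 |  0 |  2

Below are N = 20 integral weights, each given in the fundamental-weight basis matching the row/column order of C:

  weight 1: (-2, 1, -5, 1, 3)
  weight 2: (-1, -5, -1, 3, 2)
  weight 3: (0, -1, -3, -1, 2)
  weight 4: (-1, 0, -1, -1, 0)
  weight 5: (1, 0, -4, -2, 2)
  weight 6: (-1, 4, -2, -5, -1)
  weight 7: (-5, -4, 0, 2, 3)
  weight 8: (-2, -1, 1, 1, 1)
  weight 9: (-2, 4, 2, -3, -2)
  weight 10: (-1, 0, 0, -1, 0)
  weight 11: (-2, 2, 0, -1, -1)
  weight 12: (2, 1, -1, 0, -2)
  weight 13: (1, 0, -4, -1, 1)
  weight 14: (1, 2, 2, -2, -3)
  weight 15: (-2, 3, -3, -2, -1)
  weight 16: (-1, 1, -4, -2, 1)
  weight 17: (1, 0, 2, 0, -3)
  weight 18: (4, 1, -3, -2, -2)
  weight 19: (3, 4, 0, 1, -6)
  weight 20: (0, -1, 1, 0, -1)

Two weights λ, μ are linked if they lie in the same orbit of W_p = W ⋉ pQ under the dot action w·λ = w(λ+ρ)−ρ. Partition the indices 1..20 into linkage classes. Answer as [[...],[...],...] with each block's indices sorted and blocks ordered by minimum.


D_5 Cartan matrix, 5 simple roots permuted; ρ=(1,1,1,1,1).

Folding the 20 weights λ_j+ρ into Ā_5 (reps in the given 5-coord order):

  [1] (2, 0, 1, 1, 0) · [2] (0, 1, 0, 0, 1) · [3] (1, 0, 2, 0, 1) · [4] (0, 1, 0, 0, 1) · [5] (1, 0, 2, 0, 1) · [6] (1, 0, 0, 4, 0) · [7] (1, 0, 2, 0, 1) · [8] (0, 1, 1, 0, 1) · [9] (0, 1, 0, 0, 1) · [10] (0, 1, 1, 0, 1) · [11] (0, 1, 0, 0, 1) · [12] (2, 0, 1, 1, 0) · [13] (1, 0, 2, 0, 1) · [14] (0, 1, 1, 0, 1) · [15] (2, 0, 1, 1, 0) · [16] (1, 0, 2, 1, 0) · [17] (0, 1, 1, 0, 1) · [18] (2, 0, 1, 1, 0) · [19] (1, 0, 2, 0, 1) · [20] (1, 0, 2, 1, 0)

6 distinct reps among the 20 weights ⇒ 6 W_5-linkage classes:

[[1, 12, 15, 18], [2, 4, 9, 11], [3, 5, 7, 13, 19], [6], [8, 10, 14, 17], [16, 20]]
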